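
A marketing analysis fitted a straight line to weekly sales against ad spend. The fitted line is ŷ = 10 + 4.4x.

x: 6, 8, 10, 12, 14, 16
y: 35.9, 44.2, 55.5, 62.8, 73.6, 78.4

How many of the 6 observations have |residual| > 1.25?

3

x=6: ŷ = 10 + 4.4·6 = 36.4; e = 35.9 − 36.4 = -0.5
x=8: ŷ = 10 + 4.4·8 = 45.2; e = 44.2 − 45.2 = -1
x=10: ŷ = 10 + 4.4·10 = 54; e = 55.5 − 54 = 1.5
x=12: ŷ = 10 + 4.4·12 = 62.8; e = 62.8 − 62.8 = 0
x=14: ŷ = 10 + 4.4·14 = 71.6; e = 73.6 − 71.6 = 2
x=16: ŷ = 10 + 4.4·16 = 80.4; e = 78.4 − 80.4 = -2
|e| > 1.25: x=10 (|e|=1.5), x=14 (|e|=2), x=16 (|e|=2) → 3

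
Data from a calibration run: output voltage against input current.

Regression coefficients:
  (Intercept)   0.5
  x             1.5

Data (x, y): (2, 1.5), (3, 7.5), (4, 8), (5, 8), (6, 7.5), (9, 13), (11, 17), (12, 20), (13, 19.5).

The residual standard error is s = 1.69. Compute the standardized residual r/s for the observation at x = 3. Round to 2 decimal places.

1.48

ŷ = 0.5 + 1.5·3 = 5
r = 7.5 − 5 = 2.5
r/s = 2.5 / 1.69 = 1.48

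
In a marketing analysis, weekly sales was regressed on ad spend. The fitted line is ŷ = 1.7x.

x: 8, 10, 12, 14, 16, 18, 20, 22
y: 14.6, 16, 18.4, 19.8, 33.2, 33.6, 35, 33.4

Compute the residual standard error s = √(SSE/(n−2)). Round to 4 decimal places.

x=8: ŷ = 1.7·8 = 13.6; r = 14.6 − 13.6 = 1
x=10: ŷ = 1.7·10 = 17; r = 16 − 17 = -1
x=12: ŷ = 1.7·12 = 20.4; r = 18.4 − 20.4 = -2
x=14: ŷ = 1.7·14 = 23.8; r = 19.8 − 23.8 = -4
x=16: ŷ = 1.7·16 = 27.2; r = 33.2 − 27.2 = 6
x=18: ŷ = 1.7·18 = 30.6; r = 33.6 − 30.6 = 3
x=20: ŷ = 1.7·20 = 34; r = 35 − 34 = 1
x=22: ŷ = 1.7·22 = 37.4; r = 33.4 − 37.4 = -4
SSE = 1 + 1 + 4 + 16 + 36 + 9 + 1 + 16 = 84
s = √(84/6) = √14 ≈ 3.7417

s = 3.7417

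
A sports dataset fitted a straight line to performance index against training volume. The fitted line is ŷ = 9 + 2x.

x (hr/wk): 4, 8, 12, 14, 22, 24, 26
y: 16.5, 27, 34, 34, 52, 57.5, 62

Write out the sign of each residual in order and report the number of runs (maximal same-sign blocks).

x=4: ŷ = 9 + 2·4 = 17; e = 16.5 − 17 = -0.5
x=8: ŷ = 9 + 2·8 = 25; e = 27 − 25 = 2
x=12: ŷ = 9 + 2·12 = 33; e = 34 − 33 = 1
x=14: ŷ = 9 + 2·14 = 37; e = 34 − 37 = -3
x=22: ŷ = 9 + 2·22 = 53; e = 52 − 53 = -1
x=24: ŷ = 9 + 2·24 = 57; e = 57.5 − 57 = 0.5
x=26: ŷ = 9 + 2·26 = 61; e = 62 − 61 = 1
Signs: − + + − − + +
Runs: −×1, +×2, −×2, +×2 → 4

4 runs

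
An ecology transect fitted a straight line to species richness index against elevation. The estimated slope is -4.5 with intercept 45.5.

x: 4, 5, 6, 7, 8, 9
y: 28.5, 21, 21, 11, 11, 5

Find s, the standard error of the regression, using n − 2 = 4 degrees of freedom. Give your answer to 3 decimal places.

x=4: ŷ = 45.5 − 4.5·4 = 27.5; r = 28.5 − 27.5 = 1
x=5: ŷ = 45.5 − 4.5·5 = 23; r = 21 − 23 = -2
x=6: ŷ = 45.5 − 4.5·6 = 18.5; r = 21 − 18.5 = 2.5
x=7: ŷ = 45.5 − 4.5·7 = 14; r = 11 − 14 = -3
x=8: ŷ = 45.5 − 4.5·8 = 9.5; r = 11 − 9.5 = 1.5
x=9: ŷ = 45.5 − 4.5·9 = 5; r = 5 − 5 = 0
SSE = 1 + 4 + 6.25 + 9 + 2.25 + 0 = 22.5
s = √(22.5/4) = √5.625 ≈ 2.372

s = 2.372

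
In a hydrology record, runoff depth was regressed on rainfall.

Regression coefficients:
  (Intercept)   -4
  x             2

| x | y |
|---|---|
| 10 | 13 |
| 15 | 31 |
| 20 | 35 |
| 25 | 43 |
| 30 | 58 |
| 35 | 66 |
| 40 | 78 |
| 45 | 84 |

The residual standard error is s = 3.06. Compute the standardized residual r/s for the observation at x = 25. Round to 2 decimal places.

ŷ = -4 + 2·25 = 46
r = 43 − 46 = -3
r/s = -3 / 3.06 = -0.98

-0.98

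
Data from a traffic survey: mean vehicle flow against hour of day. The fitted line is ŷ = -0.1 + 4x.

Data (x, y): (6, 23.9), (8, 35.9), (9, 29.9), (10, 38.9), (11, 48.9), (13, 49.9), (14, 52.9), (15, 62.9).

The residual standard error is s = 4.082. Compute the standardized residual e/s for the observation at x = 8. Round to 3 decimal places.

ŷ = -0.1 + 4·8 = 31.9
e = 35.9 − 31.9 = 4
e/s = 4 / 4.082 = 0.980

0.980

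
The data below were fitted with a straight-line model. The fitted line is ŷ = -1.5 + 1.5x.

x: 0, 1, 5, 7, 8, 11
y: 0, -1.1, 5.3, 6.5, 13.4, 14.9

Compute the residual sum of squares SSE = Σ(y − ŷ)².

SSE = 18.62

x=0: ŷ = -1.5 + 1.5·0 = -1.5; r = 0 − (-1.5) = 1.5
x=1: ŷ = -1.5 + 1.5·1 = 0; r = -1.1 − 0 = -1.1
x=5: ŷ = -1.5 + 1.5·5 = 6; r = 5.3 − 6 = -0.7
x=7: ŷ = -1.5 + 1.5·7 = 9; r = 6.5 − 9 = -2.5
x=8: ŷ = -1.5 + 1.5·8 = 10.5; r = 13.4 − 10.5 = 2.9
x=11: ŷ = -1.5 + 1.5·11 = 15; r = 14.9 − 15 = -0.1
SSE = 2.25 + 1.21 + 0.49 + 6.25 + 8.41 + 0.01 = 18.62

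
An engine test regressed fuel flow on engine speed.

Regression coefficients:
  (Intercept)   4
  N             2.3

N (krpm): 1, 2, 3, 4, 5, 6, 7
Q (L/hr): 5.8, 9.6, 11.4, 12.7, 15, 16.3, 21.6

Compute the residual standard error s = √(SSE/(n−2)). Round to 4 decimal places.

N=1: Q̂ = 4 + 2.3·1 = 6.3; e = 5.8 − 6.3 = -0.5
N=2: Q̂ = 4 + 2.3·2 = 8.6; e = 9.6 − 8.6 = 1
N=3: Q̂ = 4 + 2.3·3 = 10.9; e = 11.4 − 10.9 = 0.5
N=4: Q̂ = 4 + 2.3·4 = 13.2; e = 12.7 − 13.2 = -0.5
N=5: Q̂ = 4 + 2.3·5 = 15.5; e = 15 − 15.5 = -0.5
N=6: Q̂ = 4 + 2.3·6 = 17.8; e = 16.3 − 17.8 = -1.5
N=7: Q̂ = 4 + 2.3·7 = 20.1; e = 21.6 − 20.1 = 1.5
SSE = 0.25 + 1 + 0.25 + 0.25 + 0.25 + 2.25 + 2.25 = 6.5
s = √(6.5/5) = √1.3 ≈ 1.1402

s = 1.1402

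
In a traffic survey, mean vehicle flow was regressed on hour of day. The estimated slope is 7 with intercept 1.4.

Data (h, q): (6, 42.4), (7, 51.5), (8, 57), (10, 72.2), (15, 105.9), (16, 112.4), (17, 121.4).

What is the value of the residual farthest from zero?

r = 1.1

h=6: q̂ = 1.4 + 7·6 = 43.4; r = 42.4 − 43.4 = -1
h=7: q̂ = 1.4 + 7·7 = 50.4; r = 51.5 − 50.4 = 1.1
h=8: q̂ = 1.4 + 7·8 = 57.4; r = 57 − 57.4 = -0.4
h=10: q̂ = 1.4 + 7·10 = 71.4; r = 72.2 − 71.4 = 0.8
h=15: q̂ = 1.4 + 7·15 = 106.4; r = 105.9 − 106.4 = -0.5
h=16: q̂ = 1.4 + 7·16 = 113.4; r = 112.4 − 113.4 = -1
h=17: q̂ = 1.4 + 7·17 = 120.4; r = 121.4 − 120.4 = 1
Largest |r| is 1.1 at h = 7, residual 1.1.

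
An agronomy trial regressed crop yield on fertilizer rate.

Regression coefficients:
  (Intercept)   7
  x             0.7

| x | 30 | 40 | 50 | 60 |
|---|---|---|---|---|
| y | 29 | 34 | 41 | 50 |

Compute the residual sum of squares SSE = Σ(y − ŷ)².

SSE = 4

x=30: ŷ = 7 + 0.7·30 = 28; r = 29 − 28 = 1
x=40: ŷ = 7 + 0.7·40 = 35; r = 34 − 35 = -1
x=50: ŷ = 7 + 0.7·50 = 42; r = 41 − 42 = -1
x=60: ŷ = 7 + 0.7·60 = 49; r = 50 − 49 = 1
SSE = 1 + 1 + 1 + 1 = 4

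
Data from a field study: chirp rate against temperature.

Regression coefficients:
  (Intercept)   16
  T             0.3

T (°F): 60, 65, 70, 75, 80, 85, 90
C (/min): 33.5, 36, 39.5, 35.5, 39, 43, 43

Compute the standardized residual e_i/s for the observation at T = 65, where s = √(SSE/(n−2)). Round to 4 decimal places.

0.2565

T=60: ŷ = 16 + 0.3·60 = 34; e = 33.5 − 34 = -0.5
T=65: ŷ = 16 + 0.3·65 = 35.5; e = 36 − 35.5 = 0.5
T=70: ŷ = 16 + 0.3·70 = 37; e = 39.5 − 37 = 2.5
T=75: ŷ = 16 + 0.3·75 = 38.5; e = 35.5 − 38.5 = -3
T=80: ŷ = 16 + 0.3·80 = 40; e = 39 − 40 = -1
T=85: ŷ = 16 + 0.3·85 = 41.5; e = 43 − 41.5 = 1.5
T=90: ŷ = 16 + 0.3·90 = 43; e = 43 − 43 = 0
SSE = 0.25 + 0.25 + 6.25 + 9 + 1 + 2.25 + 0 = 19
s = √(19/5) = 1.94936
e/s = 0.5 / 1.94936 = 0.2565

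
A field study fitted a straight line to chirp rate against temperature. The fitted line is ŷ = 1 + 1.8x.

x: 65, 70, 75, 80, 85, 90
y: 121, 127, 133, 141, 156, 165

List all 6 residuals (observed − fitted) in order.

x=65: ŷ = 1 + 1.8·65 = 118; e = 121 − 118 = 3
x=70: ŷ = 1 + 1.8·70 = 127; e = 127 − 127 = 0
x=75: ŷ = 1 + 1.8·75 = 136; e = 133 − 136 = -3
x=80: ŷ = 1 + 1.8·80 = 145; e = 141 − 145 = -4
x=85: ŷ = 1 + 1.8·85 = 154; e = 156 − 154 = 2
x=90: ŷ = 1 + 1.8·90 = 163; e = 165 − 163 = 2

3, 0, -3, -4, 2, 2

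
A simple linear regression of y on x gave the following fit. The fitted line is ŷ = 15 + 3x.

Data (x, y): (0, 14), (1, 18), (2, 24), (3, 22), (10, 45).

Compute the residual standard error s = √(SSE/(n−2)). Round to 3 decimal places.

x=0: ŷ = 15 + 3·0 = 15; r = 14 − 15 = -1
x=1: ŷ = 15 + 3·1 = 18; r = 18 − 18 = 0
x=2: ŷ = 15 + 3·2 = 21; r = 24 − 21 = 3
x=3: ŷ = 15 + 3·3 = 24; r = 22 − 24 = -2
x=10: ŷ = 15 + 3·10 = 45; r = 45 − 45 = 0
SSE = 1 + 0 + 9 + 4 + 0 = 14
s = √(14/3) = √4.66667 ≈ 2.160

s = 2.160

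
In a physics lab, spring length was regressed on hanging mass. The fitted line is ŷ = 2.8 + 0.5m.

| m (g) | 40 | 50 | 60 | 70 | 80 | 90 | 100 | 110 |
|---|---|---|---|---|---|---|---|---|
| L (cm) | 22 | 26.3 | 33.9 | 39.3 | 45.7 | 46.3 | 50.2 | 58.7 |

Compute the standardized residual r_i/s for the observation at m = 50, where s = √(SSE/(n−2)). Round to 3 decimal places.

-0.741

m=40: ŷ = 2.8 + 0.5·40 = 22.8; r = 22 − 22.8 = -0.8
m=50: ŷ = 2.8 + 0.5·50 = 27.8; r = 26.3 − 27.8 = -1.5
m=60: ŷ = 2.8 + 0.5·60 = 32.8; r = 33.9 − 32.8 = 1.1
m=70: ŷ = 2.8 + 0.5·70 = 37.8; r = 39.3 − 37.8 = 1.5
m=80: ŷ = 2.8 + 0.5·80 = 42.8; r = 45.7 − 42.8 = 2.9
m=90: ŷ = 2.8 + 0.5·90 = 47.8; r = 46.3 − 47.8 = -1.5
m=100: ŷ = 2.8 + 0.5·100 = 52.8; r = 50.2 − 52.8 = -2.6
m=110: ŷ = 2.8 + 0.5·110 = 57.8; r = 58.7 − 57.8 = 0.9
SSE = 0.64 + 2.25 + 1.21 + 2.25 + 8.41 + 2.25 + 6.76 + 0.81 = 24.58
s = √(24.58/6) = 2.02402
r/s = -1.5 / 2.02402 = -0.741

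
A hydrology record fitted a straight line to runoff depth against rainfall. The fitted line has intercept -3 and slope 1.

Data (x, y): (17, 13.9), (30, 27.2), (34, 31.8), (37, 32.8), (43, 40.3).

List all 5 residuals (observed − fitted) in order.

-0.1, 0.2, 0.8, -1.2, 0.3

x=17: ŷ = -3 + 17 = 14; e = 13.9 − 14 = -0.1
x=30: ŷ = -3 + 30 = 27; e = 27.2 − 27 = 0.2
x=34: ŷ = -3 + 34 = 31; e = 31.8 − 31 = 0.8
x=37: ŷ = -3 + 37 = 34; e = 32.8 − 34 = -1.2
x=43: ŷ = -3 + 43 = 40; e = 40.3 − 40 = 0.3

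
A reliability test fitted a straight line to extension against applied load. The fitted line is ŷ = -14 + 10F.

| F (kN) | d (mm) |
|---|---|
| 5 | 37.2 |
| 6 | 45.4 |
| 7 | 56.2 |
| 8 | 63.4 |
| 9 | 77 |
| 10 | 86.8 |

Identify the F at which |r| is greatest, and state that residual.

F = 8, r = -2.6

F=5: ŷ = -14 + 10·5 = 36; r = 37.2 − 36 = 1.2
F=6: ŷ = -14 + 10·6 = 46; r = 45.4 − 46 = -0.6
F=7: ŷ = -14 + 10·7 = 56; r = 56.2 − 56 = 0.2
F=8: ŷ = -14 + 10·8 = 66; r = 63.4 − 66 = -2.6
F=9: ŷ = -14 + 10·9 = 76; r = 77 − 76 = 1
F=10: ŷ = -14 + 10·10 = 86; r = 86.8 − 86 = 0.8
Largest |r| is 2.6 at F = 8, residual -2.6.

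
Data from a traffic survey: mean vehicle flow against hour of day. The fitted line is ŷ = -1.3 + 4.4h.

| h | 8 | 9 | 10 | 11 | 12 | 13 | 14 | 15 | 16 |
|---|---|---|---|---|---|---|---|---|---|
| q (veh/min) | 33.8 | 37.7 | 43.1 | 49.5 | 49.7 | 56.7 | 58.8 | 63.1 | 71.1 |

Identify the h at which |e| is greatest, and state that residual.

h=8: ŷ = -1.3 + 4.4·8 = 33.9; e = 33.8 − 33.9 = -0.1
h=9: ŷ = -1.3 + 4.4·9 = 38.3; e = 37.7 − 38.3 = -0.6
h=10: ŷ = -1.3 + 4.4·10 = 42.7; e = 43.1 − 42.7 = 0.4
h=11: ŷ = -1.3 + 4.4·11 = 47.1; e = 49.5 − 47.1 = 2.4
h=12: ŷ = -1.3 + 4.4·12 = 51.5; e = 49.7 − 51.5 = -1.8
h=13: ŷ = -1.3 + 4.4·13 = 55.9; e = 56.7 − 55.9 = 0.8
h=14: ŷ = -1.3 + 4.4·14 = 60.3; e = 58.8 − 60.3 = -1.5
h=15: ŷ = -1.3 + 4.4·15 = 64.7; e = 63.1 − 64.7 = -1.6
h=16: ŷ = -1.3 + 4.4·16 = 69.1; e = 71.1 − 69.1 = 2
Largest |e| is 2.4 at h = 11, residual 2.4.

h = 11, e = 2.4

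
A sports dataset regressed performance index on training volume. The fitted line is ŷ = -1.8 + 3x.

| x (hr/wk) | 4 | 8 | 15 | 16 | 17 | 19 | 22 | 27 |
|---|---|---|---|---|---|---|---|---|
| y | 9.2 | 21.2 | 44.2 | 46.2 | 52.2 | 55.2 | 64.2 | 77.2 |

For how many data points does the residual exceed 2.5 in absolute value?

x=4: ŷ = -1.8 + 3·4 = 10.2; e = 9.2 − 10.2 = -1
x=8: ŷ = -1.8 + 3·8 = 22.2; e = 21.2 − 22.2 = -1
x=15: ŷ = -1.8 + 3·15 = 43.2; e = 44.2 − 43.2 = 1
x=16: ŷ = -1.8 + 3·16 = 46.2; e = 46.2 − 46.2 = 0
x=17: ŷ = -1.8 + 3·17 = 49.2; e = 52.2 − 49.2 = 3
x=19: ŷ = -1.8 + 3·19 = 55.2; e = 55.2 − 55.2 = 0
x=22: ŷ = -1.8 + 3·22 = 64.2; e = 64.2 − 64.2 = 0
x=27: ŷ = -1.8 + 3·27 = 79.2; e = 77.2 − 79.2 = -2
|e| > 2.5: x=17 (|e|=3) → 1

1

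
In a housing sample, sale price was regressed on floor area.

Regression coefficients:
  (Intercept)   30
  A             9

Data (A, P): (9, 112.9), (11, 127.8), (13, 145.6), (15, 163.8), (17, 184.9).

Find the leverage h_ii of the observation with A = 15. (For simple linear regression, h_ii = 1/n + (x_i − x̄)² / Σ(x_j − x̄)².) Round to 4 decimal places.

h = 0.3000

Ā = (9 + 11 + 13 + 15 + 17)/5 = 13
Σ(A − Ā)² = 16 + 4 + 0 + 4 + 16 = 40
h = 1/5 + (2)²/40 = 0.2 + 0.1 = 0.3000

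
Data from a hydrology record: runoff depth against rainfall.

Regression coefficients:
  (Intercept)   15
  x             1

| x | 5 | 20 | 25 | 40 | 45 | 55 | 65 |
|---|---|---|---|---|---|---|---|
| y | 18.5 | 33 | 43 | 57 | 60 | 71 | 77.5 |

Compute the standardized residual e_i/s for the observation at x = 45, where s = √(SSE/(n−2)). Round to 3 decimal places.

x=5: ŷ = 15 + 5 = 20; e = 18.5 − 20 = -1.5
x=20: ŷ = 15 + 20 = 35; e = 33 − 35 = -2
x=25: ŷ = 15 + 25 = 40; e = 43 − 40 = 3
x=40: ŷ = 15 + 40 = 55; e = 57 − 55 = 2
x=45: ŷ = 15 + 45 = 60; e = 60 − 60 = 0
x=55: ŷ = 15 + 55 = 70; e = 71 − 70 = 1
x=65: ŷ = 15 + 65 = 80; e = 77.5 − 80 = -2.5
SSE = 2.25 + 4 + 9 + 4 + 0 + 1 + 6.25 = 26.5
s = √(26.5/5) = 2.30217
e/s = 0 / 2.30217 = 0.000

0.000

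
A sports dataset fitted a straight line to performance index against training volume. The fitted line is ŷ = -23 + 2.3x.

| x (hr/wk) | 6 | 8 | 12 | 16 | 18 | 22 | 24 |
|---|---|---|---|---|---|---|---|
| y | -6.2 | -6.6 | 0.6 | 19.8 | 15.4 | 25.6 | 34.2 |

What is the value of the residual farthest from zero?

r = 6

x=6: ŷ = -23 + 2.3·6 = -9.2; r = -6.2 − (-9.2) = 3
x=8: ŷ = -23 + 2.3·8 = -4.6; r = -6.6 − (-4.6) = -2
x=12: ŷ = -23 + 2.3·12 = 4.6; r = 0.6 − 4.6 = -4
x=16: ŷ = -23 + 2.3·16 = 13.8; r = 19.8 − 13.8 = 6
x=18: ŷ = -23 + 2.3·18 = 18.4; r = 15.4 − 18.4 = -3
x=22: ŷ = -23 + 2.3·22 = 27.6; r = 25.6 − 27.6 = -2
x=24: ŷ = -23 + 2.3·24 = 32.2; r = 34.2 − 32.2 = 2
Largest |r| is 6 at x = 16, residual 6.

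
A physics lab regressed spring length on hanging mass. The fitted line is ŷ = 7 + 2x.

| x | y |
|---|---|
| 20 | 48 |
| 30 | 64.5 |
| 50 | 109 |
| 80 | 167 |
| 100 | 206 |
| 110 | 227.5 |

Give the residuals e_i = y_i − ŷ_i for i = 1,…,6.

x=20: ŷ = 7 + 2·20 = 47; e = 48 − 47 = 1
x=30: ŷ = 7 + 2·30 = 67; e = 64.5 − 67 = -2.5
x=50: ŷ = 7 + 2·50 = 107; e = 109 − 107 = 2
x=80: ŷ = 7 + 2·80 = 167; e = 167 − 167 = 0
x=100: ŷ = 7 + 2·100 = 207; e = 206 − 207 = -1
x=110: ŷ = 7 + 2·110 = 227; e = 227.5 − 227 = 0.5

1, -2.5, 2, 0, -1, 0.5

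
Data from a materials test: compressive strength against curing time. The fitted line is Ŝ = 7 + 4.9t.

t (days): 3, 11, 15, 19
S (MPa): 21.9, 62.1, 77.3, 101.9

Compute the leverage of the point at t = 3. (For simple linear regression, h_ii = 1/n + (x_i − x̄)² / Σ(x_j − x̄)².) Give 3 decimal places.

t̄ = (3 + 11 + 15 + 19)/4 = 12
Σ(t − t̄)² = 81 + 1 + 9 + 49 = 140
h = 1/4 + (-9)²/140 = 0.25 + 0.578571 = 0.829

h = 0.829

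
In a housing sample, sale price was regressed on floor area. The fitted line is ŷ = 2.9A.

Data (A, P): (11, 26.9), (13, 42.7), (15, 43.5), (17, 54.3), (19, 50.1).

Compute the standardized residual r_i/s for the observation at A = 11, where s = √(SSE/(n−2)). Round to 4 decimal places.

-0.8660

A=11: ŷ = 2.9·11 = 31.9; r = 26.9 − 31.9 = -5
A=13: ŷ = 2.9·13 = 37.7; r = 42.7 − 37.7 = 5
A=15: ŷ = 2.9·15 = 43.5; r = 43.5 − 43.5 = 0
A=17: ŷ = 2.9·17 = 49.3; r = 54.3 − 49.3 = 5
A=19: ŷ = 2.9·19 = 55.1; r = 50.1 − 55.1 = -5
SSE = 25 + 25 + 0 + 25 + 25 = 100
s = √(100/3) = 5.7735
r/s = -5 / 5.7735 = -0.8660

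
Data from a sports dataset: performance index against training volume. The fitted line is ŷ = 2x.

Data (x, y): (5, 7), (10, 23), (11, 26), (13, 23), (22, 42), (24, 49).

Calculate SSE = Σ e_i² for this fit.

x=5: ŷ = 2·5 = 10; e = 7 − 10 = -3
x=10: ŷ = 2·10 = 20; e = 23 − 20 = 3
x=11: ŷ = 2·11 = 22; e = 26 − 22 = 4
x=13: ŷ = 2·13 = 26; e = 23 − 26 = -3
x=22: ŷ = 2·22 = 44; e = 42 − 44 = -2
x=24: ŷ = 2·24 = 48; e = 49 − 48 = 1
SSE = 9 + 9 + 16 + 9 + 4 + 1 = 48

SSE = 48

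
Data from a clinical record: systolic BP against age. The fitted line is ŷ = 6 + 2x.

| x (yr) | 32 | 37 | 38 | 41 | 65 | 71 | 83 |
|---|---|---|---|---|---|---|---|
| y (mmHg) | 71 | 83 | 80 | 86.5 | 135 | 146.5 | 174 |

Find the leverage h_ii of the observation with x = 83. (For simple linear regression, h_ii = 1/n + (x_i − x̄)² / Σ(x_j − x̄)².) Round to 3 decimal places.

x̄ = (32 + 37 + 38 + 41 + 65 + 71 + 83)/7 = 52.4286
Σ(x − x̄)² = 417.327 + 238.041 + 208.184 + 130.612 + 158.041 + 344.898 + 934.612 = 2431.71
h = 1/7 + (30.5714)²/2431.71 = 0.142857 + 0.384343 = 0.527

h = 0.527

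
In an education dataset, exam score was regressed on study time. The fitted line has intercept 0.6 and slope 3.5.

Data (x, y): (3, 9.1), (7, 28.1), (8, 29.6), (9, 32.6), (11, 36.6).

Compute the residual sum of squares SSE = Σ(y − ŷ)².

SSE = 20.5

x=3: ŷ = 0.6 + 3.5·3 = 11.1; e = 9.1 − 11.1 = -2
x=7: ŷ = 0.6 + 3.5·7 = 25.1; e = 28.1 − 25.1 = 3
x=8: ŷ = 0.6 + 3.5·8 = 28.6; e = 29.6 − 28.6 = 1
x=9: ŷ = 0.6 + 3.5·9 = 32.1; e = 32.6 − 32.1 = 0.5
x=11: ŷ = 0.6 + 3.5·11 = 39.1; e = 36.6 − 39.1 = -2.5
SSE = 4 + 9 + 1 + 0.25 + 6.25 = 20.5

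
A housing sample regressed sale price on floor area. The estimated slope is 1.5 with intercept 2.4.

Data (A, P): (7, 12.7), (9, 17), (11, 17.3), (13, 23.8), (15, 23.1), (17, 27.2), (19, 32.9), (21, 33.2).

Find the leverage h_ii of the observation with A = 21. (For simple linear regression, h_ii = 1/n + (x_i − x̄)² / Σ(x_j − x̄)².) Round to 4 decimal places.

Ā = (7 + 9 + 11 + 13 + 15 + 17 + 19 + 21)/8 = 14
Σ(A − Ā)² = 49 + 25 + 9 + 1 + 1 + 9 + 25 + 49 = 168
h = 1/8 + (7)²/168 = 0.125 + 0.291667 = 0.4167

h = 0.4167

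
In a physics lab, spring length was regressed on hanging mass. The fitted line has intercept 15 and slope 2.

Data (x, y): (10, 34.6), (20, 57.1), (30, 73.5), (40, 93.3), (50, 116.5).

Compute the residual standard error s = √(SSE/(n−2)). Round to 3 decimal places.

x=10: ŷ = 15 + 2·10 = 35; r = 34.6 − 35 = -0.4
x=20: ŷ = 15 + 2·20 = 55; r = 57.1 − 55 = 2.1
x=30: ŷ = 15 + 2·30 = 75; r = 73.5 − 75 = -1.5
x=40: ŷ = 15 + 2·40 = 95; r = 93.3 − 95 = -1.7
x=50: ŷ = 15 + 2·50 = 115; r = 116.5 − 115 = 1.5
SSE = 0.16 + 4.41 + 2.25 + 2.89 + 2.25 = 11.96
s = √(11.96/3) = √3.98667 ≈ 1.997

s = 1.997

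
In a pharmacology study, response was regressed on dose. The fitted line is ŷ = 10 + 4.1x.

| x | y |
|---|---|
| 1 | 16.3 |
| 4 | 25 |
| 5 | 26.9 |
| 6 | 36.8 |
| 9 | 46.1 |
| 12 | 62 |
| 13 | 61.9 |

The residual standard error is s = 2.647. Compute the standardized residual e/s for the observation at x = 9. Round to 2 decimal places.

-0.30

ŷ = 10 + 4.1·9 = 46.9
e = 46.1 − 46.9 = -0.8
e/s = -0.8 / 2.647 = -0.30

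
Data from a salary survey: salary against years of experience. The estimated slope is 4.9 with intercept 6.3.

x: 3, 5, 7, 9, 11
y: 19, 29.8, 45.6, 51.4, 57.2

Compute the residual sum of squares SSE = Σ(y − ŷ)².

SSE = 40

x=3: ŷ = 6.3 + 4.9·3 = 21; r = 19 − 21 = -2
x=5: ŷ = 6.3 + 4.9·5 = 30.8; r = 29.8 − 30.8 = -1
x=7: ŷ = 6.3 + 4.9·7 = 40.6; r = 45.6 − 40.6 = 5
x=9: ŷ = 6.3 + 4.9·9 = 50.4; r = 51.4 − 50.4 = 1
x=11: ŷ = 6.3 + 4.9·11 = 60.2; r = 57.2 − 60.2 = -3
SSE = 4 + 1 + 25 + 1 + 9 = 40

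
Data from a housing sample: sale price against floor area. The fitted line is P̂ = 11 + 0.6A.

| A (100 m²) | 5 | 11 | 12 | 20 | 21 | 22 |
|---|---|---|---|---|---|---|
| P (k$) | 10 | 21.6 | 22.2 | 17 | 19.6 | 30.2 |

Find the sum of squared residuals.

A=5: P̂ = 11 + 0.6·5 = 14; e = 10 − 14 = -4
A=11: P̂ = 11 + 0.6·11 = 17.6; e = 21.6 − 17.6 = 4
A=12: P̂ = 11 + 0.6·12 = 18.2; e = 22.2 − 18.2 = 4
A=20: P̂ = 11 + 0.6·20 = 23; e = 17 − 23 = -6
A=21: P̂ = 11 + 0.6·21 = 23.6; e = 19.6 − 23.6 = -4
A=22: P̂ = 11 + 0.6·22 = 24.2; e = 30.2 − 24.2 = 6
SSE = 16 + 16 + 16 + 36 + 16 + 36 = 136

SSE = 136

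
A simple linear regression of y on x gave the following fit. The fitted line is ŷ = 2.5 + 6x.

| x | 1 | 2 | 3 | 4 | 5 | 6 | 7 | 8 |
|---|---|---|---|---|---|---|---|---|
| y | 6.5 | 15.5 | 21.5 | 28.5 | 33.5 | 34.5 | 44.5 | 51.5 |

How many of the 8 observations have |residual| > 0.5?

7

x=1: ŷ = 2.5 + 6·1 = 8.5; e = 6.5 − 8.5 = -2
x=2: ŷ = 2.5 + 6·2 = 14.5; e = 15.5 − 14.5 = 1
x=3: ŷ = 2.5 + 6·3 = 20.5; e = 21.5 − 20.5 = 1
x=4: ŷ = 2.5 + 6·4 = 26.5; e = 28.5 − 26.5 = 2
x=5: ŷ = 2.5 + 6·5 = 32.5; e = 33.5 − 32.5 = 1
x=6: ŷ = 2.5 + 6·6 = 38.5; e = 34.5 − 38.5 = -4
x=7: ŷ = 2.5 + 6·7 = 44.5; e = 44.5 − 44.5 = 0
x=8: ŷ = 2.5 + 6·8 = 50.5; e = 51.5 − 50.5 = 1
|e| > 0.5: x=1 (|e|=2), x=2 (|e|=1), x=3 (|e|=1), x=4 (|e|=2), x=5 (|e|=1), x=6 (|e|=4), x=8 (|e|=1) → 7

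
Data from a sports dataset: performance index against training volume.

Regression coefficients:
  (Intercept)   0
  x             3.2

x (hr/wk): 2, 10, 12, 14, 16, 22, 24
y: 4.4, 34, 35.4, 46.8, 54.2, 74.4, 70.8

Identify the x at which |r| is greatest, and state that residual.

x = 24, r = -6

x=2: ŷ = 3.2·2 = 6.4; r = 4.4 − 6.4 = -2
x=10: ŷ = 3.2·10 = 32; r = 34 − 32 = 2
x=12: ŷ = 3.2·12 = 38.4; r = 35.4 − 38.4 = -3
x=14: ŷ = 3.2·14 = 44.8; r = 46.8 − 44.8 = 2
x=16: ŷ = 3.2·16 = 51.2; r = 54.2 − 51.2 = 3
x=22: ŷ = 3.2·22 = 70.4; r = 74.4 − 70.4 = 4
x=24: ŷ = 3.2·24 = 76.8; r = 70.8 − 76.8 = -6
Largest |r| is 6 at x = 24, residual -6.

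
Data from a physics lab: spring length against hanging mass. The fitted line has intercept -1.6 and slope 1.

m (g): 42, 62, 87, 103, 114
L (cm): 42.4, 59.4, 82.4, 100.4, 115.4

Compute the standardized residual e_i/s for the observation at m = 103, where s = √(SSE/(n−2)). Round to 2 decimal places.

m=42: L̂ = -1.6 + 42 = 40.4; e = 42.4 − 40.4 = 2
m=62: L̂ = -1.6 + 62 = 60.4; e = 59.4 − 60.4 = -1
m=87: L̂ = -1.6 + 87 = 85.4; e = 82.4 − 85.4 = -3
m=103: L̂ = -1.6 + 103 = 101.4; e = 100.4 − 101.4 = -1
m=114: L̂ = -1.6 + 114 = 112.4; e = 115.4 − 112.4 = 3
SSE = 4 + 1 + 9 + 1 + 9 = 24
s = √(24/3) = 2.82843
e/s = -1 / 2.82843 = -0.35

-0.35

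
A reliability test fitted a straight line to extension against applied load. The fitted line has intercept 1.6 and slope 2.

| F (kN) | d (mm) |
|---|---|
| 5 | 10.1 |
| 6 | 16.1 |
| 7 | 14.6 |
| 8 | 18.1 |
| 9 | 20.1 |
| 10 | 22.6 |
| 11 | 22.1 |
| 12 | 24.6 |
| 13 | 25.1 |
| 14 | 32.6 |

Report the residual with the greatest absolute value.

F=5: ŷ = 1.6 + 2·5 = 11.6; r = 10.1 − 11.6 = -1.5
F=6: ŷ = 1.6 + 2·6 = 13.6; r = 16.1 − 13.6 = 2.5
F=7: ŷ = 1.6 + 2·7 = 15.6; r = 14.6 − 15.6 = -1
F=8: ŷ = 1.6 + 2·8 = 17.6; r = 18.1 − 17.6 = 0.5
F=9: ŷ = 1.6 + 2·9 = 19.6; r = 20.1 − 19.6 = 0.5
F=10: ŷ = 1.6 + 2·10 = 21.6; r = 22.6 − 21.6 = 1
F=11: ŷ = 1.6 + 2·11 = 23.6; r = 22.1 − 23.6 = -1.5
F=12: ŷ = 1.6 + 2·12 = 25.6; r = 24.6 − 25.6 = -1
F=13: ŷ = 1.6 + 2·13 = 27.6; r = 25.1 − 27.6 = -2.5
F=14: ŷ = 1.6 + 2·14 = 29.6; r = 32.6 − 29.6 = 3
Largest |r| is 3 at F = 14, residual 3.

r = 3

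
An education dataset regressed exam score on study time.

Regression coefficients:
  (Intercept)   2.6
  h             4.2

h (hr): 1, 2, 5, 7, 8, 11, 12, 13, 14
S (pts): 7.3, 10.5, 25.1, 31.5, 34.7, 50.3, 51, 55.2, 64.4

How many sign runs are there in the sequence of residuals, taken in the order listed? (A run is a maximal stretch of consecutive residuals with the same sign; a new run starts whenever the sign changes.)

7 runs

h=1: ŷ = 2.6 + 4.2·1 = 6.8; e = 7.3 − 6.8 = 0.5
h=2: ŷ = 2.6 + 4.2·2 = 11; e = 10.5 − 11 = -0.5
h=5: ŷ = 2.6 + 4.2·5 = 23.6; e = 25.1 − 23.6 = 1.5
h=7: ŷ = 2.6 + 4.2·7 = 32; e = 31.5 − 32 = -0.5
h=8: ŷ = 2.6 + 4.2·8 = 36.2; e = 34.7 − 36.2 = -1.5
h=11: ŷ = 2.6 + 4.2·11 = 48.8; e = 50.3 − 48.8 = 1.5
h=12: ŷ = 2.6 + 4.2·12 = 53; e = 51 − 53 = -2
h=13: ŷ = 2.6 + 4.2·13 = 57.2; e = 55.2 − 57.2 = -2
h=14: ŷ = 2.6 + 4.2·14 = 61.4; e = 64.4 − 61.4 = 3
Signs: + − + − − + − − +
Runs: +×1, −×1, +×1, −×2, +×1, −×2, +×1 → 7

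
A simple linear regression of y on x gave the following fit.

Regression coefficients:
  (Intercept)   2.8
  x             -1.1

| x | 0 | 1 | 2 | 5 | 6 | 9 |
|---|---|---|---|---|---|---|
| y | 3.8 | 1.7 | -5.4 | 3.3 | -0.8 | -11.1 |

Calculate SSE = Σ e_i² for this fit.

SSE = 98

x=0: ŷ = 2.8 − 1.1·0 = 2.8; e = 3.8 − 2.8 = 1
x=1: ŷ = 2.8 − 1.1·1 = 1.7; e = 1.7 − 1.7 = 0
x=2: ŷ = 2.8 − 1.1·2 = 0.6; e = -5.4 − 0.6 = -6
x=5: ŷ = 2.8 − 1.1·5 = -2.7; e = 3.3 − (-2.7) = 6
x=6: ŷ = 2.8 − 1.1·6 = -3.8; e = -0.8 − (-3.8) = 3
x=9: ŷ = 2.8 − 1.1·9 = -7.1; e = -11.1 − (-7.1) = -4
SSE = 1 + 0 + 36 + 36 + 9 + 16 = 98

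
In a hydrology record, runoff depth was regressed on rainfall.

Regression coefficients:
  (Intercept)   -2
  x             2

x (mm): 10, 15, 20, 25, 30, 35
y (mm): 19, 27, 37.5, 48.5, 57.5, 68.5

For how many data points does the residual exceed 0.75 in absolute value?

2

x=10: ŷ = -2 + 2·10 = 18; r = 19 − 18 = 1
x=15: ŷ = -2 + 2·15 = 28; r = 27 − 28 = -1
x=20: ŷ = -2 + 2·20 = 38; r = 37.5 − 38 = -0.5
x=25: ŷ = -2 + 2·25 = 48; r = 48.5 − 48 = 0.5
x=30: ŷ = -2 + 2·30 = 58; r = 57.5 − 58 = -0.5
x=35: ŷ = -2 + 2·35 = 68; r = 68.5 − 68 = 0.5
|r| > 0.75: x=10 (|r|=1), x=15 (|r|=1) → 2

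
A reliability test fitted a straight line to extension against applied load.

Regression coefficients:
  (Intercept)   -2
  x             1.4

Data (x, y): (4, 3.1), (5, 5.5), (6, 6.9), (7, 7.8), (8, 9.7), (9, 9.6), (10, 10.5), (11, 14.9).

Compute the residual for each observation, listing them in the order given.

x=4: ŷ = -2 + 1.4·4 = 3.6; e = 3.1 − 3.6 = -0.5
x=5: ŷ = -2 + 1.4·5 = 5; e = 5.5 − 5 = 0.5
x=6: ŷ = -2 + 1.4·6 = 6.4; e = 6.9 − 6.4 = 0.5
x=7: ŷ = -2 + 1.4·7 = 7.8; e = 7.8 − 7.8 = 0
x=8: ŷ = -2 + 1.4·8 = 9.2; e = 9.7 − 9.2 = 0.5
x=9: ŷ = -2 + 1.4·9 = 10.6; e = 9.6 − 10.6 = -1
x=10: ŷ = -2 + 1.4·10 = 12; e = 10.5 − 12 = -1.5
x=11: ŷ = -2 + 1.4·11 = 13.4; e = 14.9 − 13.4 = 1.5

-0.5, 0.5, 0.5, 0, 0.5, -1, -1.5, 1.5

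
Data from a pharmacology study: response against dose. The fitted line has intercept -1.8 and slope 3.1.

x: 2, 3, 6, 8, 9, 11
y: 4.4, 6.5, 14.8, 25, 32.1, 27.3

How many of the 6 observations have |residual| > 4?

x=2: ŷ = -1.8 + 3.1·2 = 4.4; r = 4.4 − 4.4 = 0
x=3: ŷ = -1.8 + 3.1·3 = 7.5; r = 6.5 − 7.5 = -1
x=6: ŷ = -1.8 + 3.1·6 = 16.8; r = 14.8 − 16.8 = -2
x=8: ŷ = -1.8 + 3.1·8 = 23; r = 25 − 23 = 2
x=9: ŷ = -1.8 + 3.1·9 = 26.1; r = 32.1 − 26.1 = 6
x=11: ŷ = -1.8 + 3.1·11 = 32.3; r = 27.3 − 32.3 = -5
|r| > 4: x=9 (|r|=6), x=11 (|r|=5) → 2

2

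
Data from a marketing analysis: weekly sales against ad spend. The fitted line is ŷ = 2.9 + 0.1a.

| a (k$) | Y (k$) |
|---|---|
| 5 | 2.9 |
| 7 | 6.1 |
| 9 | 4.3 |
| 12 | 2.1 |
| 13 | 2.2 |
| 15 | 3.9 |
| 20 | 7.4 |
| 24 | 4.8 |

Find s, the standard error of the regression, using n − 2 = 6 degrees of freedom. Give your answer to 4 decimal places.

s = 1.8930

a=5: ŷ = 2.9 + 0.1·5 = 3.4; e = 2.9 − 3.4 = -0.5
a=7: ŷ = 2.9 + 0.1·7 = 3.6; e = 6.1 − 3.6 = 2.5
a=9: ŷ = 2.9 + 0.1·9 = 3.8; e = 4.3 − 3.8 = 0.5
a=12: ŷ = 2.9 + 0.1·12 = 4.1; e = 2.1 − 4.1 = -2
a=13: ŷ = 2.9 + 0.1·13 = 4.2; e = 2.2 − 4.2 = -2
a=15: ŷ = 2.9 + 0.1·15 = 4.4; e = 3.9 − 4.4 = -0.5
a=20: ŷ = 2.9 + 0.1·20 = 4.9; e = 7.4 − 4.9 = 2.5
a=24: ŷ = 2.9 + 0.1·24 = 5.3; e = 4.8 − 5.3 = -0.5
SSE = 0.25 + 6.25 + 0.25 + 4 + 4 + 0.25 + 6.25 + 0.25 = 21.5
s = √(21.5/6) = √3.58333 ≈ 1.8930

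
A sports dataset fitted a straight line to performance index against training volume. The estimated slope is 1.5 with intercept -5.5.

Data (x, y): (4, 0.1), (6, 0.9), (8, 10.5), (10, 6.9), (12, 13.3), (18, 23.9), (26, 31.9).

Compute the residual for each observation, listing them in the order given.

x=4: ŷ = -5.5 + 1.5·4 = 0.5; r = 0.1 − 0.5 = -0.4
x=6: ŷ = -5.5 + 1.5·6 = 3.5; r = 0.9 − 3.5 = -2.6
x=8: ŷ = -5.5 + 1.5·8 = 6.5; r = 10.5 − 6.5 = 4
x=10: ŷ = -5.5 + 1.5·10 = 9.5; r = 6.9 − 9.5 = -2.6
x=12: ŷ = -5.5 + 1.5·12 = 12.5; r = 13.3 − 12.5 = 0.8
x=18: ŷ = -5.5 + 1.5·18 = 21.5; r = 23.9 − 21.5 = 2.4
x=26: ŷ = -5.5 + 1.5·26 = 33.5; r = 31.9 − 33.5 = -1.6

-0.4, -2.6, 4, -2.6, 0.8, 2.4, -1.6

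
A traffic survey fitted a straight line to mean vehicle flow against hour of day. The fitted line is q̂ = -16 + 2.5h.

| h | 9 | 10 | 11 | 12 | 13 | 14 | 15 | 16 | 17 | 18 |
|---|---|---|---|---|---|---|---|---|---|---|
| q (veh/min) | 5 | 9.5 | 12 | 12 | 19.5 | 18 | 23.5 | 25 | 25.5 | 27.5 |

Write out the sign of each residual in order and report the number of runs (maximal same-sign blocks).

7 runs

h=9: q̂ = -16 + 2.5·9 = 6.5; r = 5 − 6.5 = -1.5
h=10: q̂ = -16 + 2.5·10 = 9; r = 9.5 − 9 = 0.5
h=11: q̂ = -16 + 2.5·11 = 11.5; r = 12 − 11.5 = 0.5
h=12: q̂ = -16 + 2.5·12 = 14; r = 12 − 14 = -2
h=13: q̂ = -16 + 2.5·13 = 16.5; r = 19.5 − 16.5 = 3
h=14: q̂ = -16 + 2.5·14 = 19; r = 18 − 19 = -1
h=15: q̂ = -16 + 2.5·15 = 21.5; r = 23.5 − 21.5 = 2
h=16: q̂ = -16 + 2.5·16 = 24; r = 25 − 24 = 1
h=17: q̂ = -16 + 2.5·17 = 26.5; r = 25.5 − 26.5 = -1
h=18: q̂ = -16 + 2.5·18 = 29; r = 27.5 − 29 = -1.5
Signs: − + + − + − + + − −
Runs: −×1, +×2, −×1, +×1, −×1, +×2, −×2 → 7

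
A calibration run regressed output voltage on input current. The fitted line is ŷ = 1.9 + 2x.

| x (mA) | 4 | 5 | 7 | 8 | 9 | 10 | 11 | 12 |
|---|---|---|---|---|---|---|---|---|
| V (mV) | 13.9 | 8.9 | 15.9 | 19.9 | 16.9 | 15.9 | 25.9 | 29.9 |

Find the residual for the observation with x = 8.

e = 2

ŷ = 1.9 + 2·8 = 17.9
e = 19.9 − 17.9 = 2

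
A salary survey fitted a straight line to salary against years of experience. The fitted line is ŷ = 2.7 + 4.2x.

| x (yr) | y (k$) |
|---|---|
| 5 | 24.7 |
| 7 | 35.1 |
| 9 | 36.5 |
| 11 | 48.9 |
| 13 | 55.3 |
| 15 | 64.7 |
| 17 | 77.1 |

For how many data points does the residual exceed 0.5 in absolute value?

x=5: ŷ = 2.7 + 4.2·5 = 23.7; r = 24.7 − 23.7 = 1
x=7: ŷ = 2.7 + 4.2·7 = 32.1; r = 35.1 − 32.1 = 3
x=9: ŷ = 2.7 + 4.2·9 = 40.5; r = 36.5 − 40.5 = -4
x=11: ŷ = 2.7 + 4.2·11 = 48.9; r = 48.9 − 48.9 = 0
x=13: ŷ = 2.7 + 4.2·13 = 57.3; r = 55.3 − 57.3 = -2
x=15: ŷ = 2.7 + 4.2·15 = 65.7; r = 64.7 − 65.7 = -1
x=17: ŷ = 2.7 + 4.2·17 = 74.1; r = 77.1 − 74.1 = 3
|r| > 0.5: x=5 (|r|=1), x=7 (|r|=3), x=9 (|r|=4), x=13 (|r|=2), x=15 (|r|=1), x=17 (|r|=3) → 6

6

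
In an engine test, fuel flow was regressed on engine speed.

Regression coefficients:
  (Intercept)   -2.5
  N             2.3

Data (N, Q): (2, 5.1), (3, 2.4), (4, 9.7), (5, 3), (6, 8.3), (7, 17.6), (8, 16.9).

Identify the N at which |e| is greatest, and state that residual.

N = 5, e = -6

N=2: Q̂ = -2.5 + 2.3·2 = 2.1; e = 5.1 − 2.1 = 3
N=3: Q̂ = -2.5 + 2.3·3 = 4.4; e = 2.4 − 4.4 = -2
N=4: Q̂ = -2.5 + 2.3·4 = 6.7; e = 9.7 − 6.7 = 3
N=5: Q̂ = -2.5 + 2.3·5 = 9; e = 3 − 9 = -6
N=6: Q̂ = -2.5 + 2.3·6 = 11.3; e = 8.3 − 11.3 = -3
N=7: Q̂ = -2.5 + 2.3·7 = 13.6; e = 17.6 − 13.6 = 4
N=8: Q̂ = -2.5 + 2.3·8 = 15.9; e = 16.9 − 15.9 = 1
Largest |e| is 6 at N = 5, residual -6.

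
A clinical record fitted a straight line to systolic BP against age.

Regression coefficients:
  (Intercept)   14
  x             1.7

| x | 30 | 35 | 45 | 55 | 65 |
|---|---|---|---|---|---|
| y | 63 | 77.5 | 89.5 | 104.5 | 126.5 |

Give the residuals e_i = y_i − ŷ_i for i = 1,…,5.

x=30: ŷ = 14 + 1.7·30 = 65; e = 63 − 65 = -2
x=35: ŷ = 14 + 1.7·35 = 73.5; e = 77.5 − 73.5 = 4
x=45: ŷ = 14 + 1.7·45 = 90.5; e = 89.5 − 90.5 = -1
x=55: ŷ = 14 + 1.7·55 = 107.5; e = 104.5 − 107.5 = -3
x=65: ŷ = 14 + 1.7·65 = 124.5; e = 126.5 − 124.5 = 2

-2, 4, -1, -3, 2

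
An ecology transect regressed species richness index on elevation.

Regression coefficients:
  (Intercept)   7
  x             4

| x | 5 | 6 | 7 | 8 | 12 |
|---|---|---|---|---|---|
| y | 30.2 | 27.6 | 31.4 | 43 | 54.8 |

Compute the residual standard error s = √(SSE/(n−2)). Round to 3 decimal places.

x=5: ŷ = 7 + 4·5 = 27; r = 30.2 − 27 = 3.2
x=6: ŷ = 7 + 4·6 = 31; r = 27.6 − 31 = -3.4
x=7: ŷ = 7 + 4·7 = 35; r = 31.4 − 35 = -3.6
x=8: ŷ = 7 + 4·8 = 39; r = 43 − 39 = 4
x=12: ŷ = 7 + 4·12 = 55; r = 54.8 − 55 = -0.2
SSE = 10.24 + 11.56 + 12.96 + 16 + 0.04 = 50.8
s = √(50.8/3) = √16.9333 ≈ 4.115

s = 4.115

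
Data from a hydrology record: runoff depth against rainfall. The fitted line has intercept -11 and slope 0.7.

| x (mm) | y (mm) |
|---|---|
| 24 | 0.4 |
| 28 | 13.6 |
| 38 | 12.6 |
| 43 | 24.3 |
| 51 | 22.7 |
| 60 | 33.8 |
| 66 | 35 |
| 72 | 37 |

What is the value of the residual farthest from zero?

r = -5.4

x=24: ŷ = -11 + 0.7·24 = 5.8; r = 0.4 − 5.8 = -5.4
x=28: ŷ = -11 + 0.7·28 = 8.6; r = 13.6 − 8.6 = 5
x=38: ŷ = -11 + 0.7·38 = 15.6; r = 12.6 − 15.6 = -3
x=43: ŷ = -11 + 0.7·43 = 19.1; r = 24.3 − 19.1 = 5.2
x=51: ŷ = -11 + 0.7·51 = 24.7; r = 22.7 − 24.7 = -2
x=60: ŷ = -11 + 0.7·60 = 31; r = 33.8 − 31 = 2.8
x=66: ŷ = -11 + 0.7·66 = 35.2; r = 35 − 35.2 = -0.2
x=72: ŷ = -11 + 0.7·72 = 39.4; r = 37 − 39.4 = -2.4
Largest |r| is 5.4 at x = 24, residual -5.4.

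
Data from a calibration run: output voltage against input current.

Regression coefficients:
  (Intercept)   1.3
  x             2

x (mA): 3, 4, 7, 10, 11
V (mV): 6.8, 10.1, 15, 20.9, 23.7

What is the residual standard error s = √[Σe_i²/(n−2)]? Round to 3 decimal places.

s = 0.658

x=3: ŷ = 1.3 + 2·3 = 7.3; e = 6.8 − 7.3 = -0.5
x=4: ŷ = 1.3 + 2·4 = 9.3; e = 10.1 − 9.3 = 0.8
x=7: ŷ = 1.3 + 2·7 = 15.3; e = 15 − 15.3 = -0.3
x=10: ŷ = 1.3 + 2·10 = 21.3; e = 20.9 − 21.3 = -0.4
x=11: ŷ = 1.3 + 2·11 = 23.3; e = 23.7 − 23.3 = 0.4
SSE = 0.25 + 0.64 + 0.09 + 0.16 + 0.16 = 1.3
s = √(1.3/3) = √0.433333 ≈ 0.658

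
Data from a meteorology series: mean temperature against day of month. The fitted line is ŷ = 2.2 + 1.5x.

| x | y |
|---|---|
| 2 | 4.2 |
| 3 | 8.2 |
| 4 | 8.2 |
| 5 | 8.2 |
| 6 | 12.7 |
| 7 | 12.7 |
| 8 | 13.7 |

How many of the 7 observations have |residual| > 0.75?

4

x=2: ŷ = 2.2 + 1.5·2 = 5.2; r = 4.2 − 5.2 = -1
x=3: ŷ = 2.2 + 1.5·3 = 6.7; r = 8.2 − 6.7 = 1.5
x=4: ŷ = 2.2 + 1.5·4 = 8.2; r = 8.2 − 8.2 = 0
x=5: ŷ = 2.2 + 1.5·5 = 9.7; r = 8.2 − 9.7 = -1.5
x=6: ŷ = 2.2 + 1.5·6 = 11.2; r = 12.7 − 11.2 = 1.5
x=7: ŷ = 2.2 + 1.5·7 = 12.7; r = 12.7 − 12.7 = 0
x=8: ŷ = 2.2 + 1.5·8 = 14.2; r = 13.7 − 14.2 = -0.5
|r| > 0.75: x=2 (|r|=1), x=3 (|r|=1.5), x=5 (|r|=1.5), x=6 (|r|=1.5) → 4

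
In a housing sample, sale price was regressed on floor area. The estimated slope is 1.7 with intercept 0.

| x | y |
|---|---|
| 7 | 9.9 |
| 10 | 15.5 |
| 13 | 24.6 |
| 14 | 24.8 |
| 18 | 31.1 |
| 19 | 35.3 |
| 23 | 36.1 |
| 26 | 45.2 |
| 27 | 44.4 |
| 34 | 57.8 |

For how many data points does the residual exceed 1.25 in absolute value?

6

x=7: ŷ = 1.7·7 = 11.9; r = 9.9 − 11.9 = -2
x=10: ŷ = 1.7·10 = 17; r = 15.5 − 17 = -1.5
x=13: ŷ = 1.7·13 = 22.1; r = 24.6 − 22.1 = 2.5
x=14: ŷ = 1.7·14 = 23.8; r = 24.8 − 23.8 = 1
x=18: ŷ = 1.7·18 = 30.6; r = 31.1 − 30.6 = 0.5
x=19: ŷ = 1.7·19 = 32.3; r = 35.3 − 32.3 = 3
x=23: ŷ = 1.7·23 = 39.1; r = 36.1 − 39.1 = -3
x=26: ŷ = 1.7·26 = 44.2; r = 45.2 − 44.2 = 1
x=27: ŷ = 1.7·27 = 45.9; r = 44.4 − 45.9 = -1.5
x=34: ŷ = 1.7·34 = 57.8; r = 57.8 − 57.8 = 0
|r| > 1.25: x=7 (|r|=2), x=10 (|r|=1.5), x=13 (|r|=2.5), x=19 (|r|=3), x=23 (|r|=3), x=27 (|r|=1.5) → 6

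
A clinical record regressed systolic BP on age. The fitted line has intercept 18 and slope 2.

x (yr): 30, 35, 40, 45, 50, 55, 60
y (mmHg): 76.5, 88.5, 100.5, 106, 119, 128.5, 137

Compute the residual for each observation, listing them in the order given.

-1.5, 0.5, 2.5, -2, 1, 0.5, -1

x=30: ŷ = 18 + 2·30 = 78; e = 76.5 − 78 = -1.5
x=35: ŷ = 18 + 2·35 = 88; e = 88.5 − 88 = 0.5
x=40: ŷ = 18 + 2·40 = 98; e = 100.5 − 98 = 2.5
x=45: ŷ = 18 + 2·45 = 108; e = 106 − 108 = -2
x=50: ŷ = 18 + 2·50 = 118; e = 119 − 118 = 1
x=55: ŷ = 18 + 2·55 = 128; e = 128.5 − 128 = 0.5
x=60: ŷ = 18 + 2·60 = 138; e = 137 − 138 = -1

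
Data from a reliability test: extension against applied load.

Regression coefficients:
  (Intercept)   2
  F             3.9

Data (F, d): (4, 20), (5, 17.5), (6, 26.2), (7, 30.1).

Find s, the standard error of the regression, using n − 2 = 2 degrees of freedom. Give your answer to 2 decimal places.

s = 3.39

F=4: d̂ = 2 + 3.9·4 = 17.6; e = 20 − 17.6 = 2.4
F=5: d̂ = 2 + 3.9·5 = 21.5; e = 17.5 − 21.5 = -4
F=6: d̂ = 2 + 3.9·6 = 25.4; e = 26.2 − 25.4 = 0.8
F=7: d̂ = 2 + 3.9·7 = 29.3; e = 30.1 − 29.3 = 0.8
SSE = 5.76 + 16 + 0.64 + 0.64 = 23.04
s = √(23.04/2) = √11.52 ≈ 3.39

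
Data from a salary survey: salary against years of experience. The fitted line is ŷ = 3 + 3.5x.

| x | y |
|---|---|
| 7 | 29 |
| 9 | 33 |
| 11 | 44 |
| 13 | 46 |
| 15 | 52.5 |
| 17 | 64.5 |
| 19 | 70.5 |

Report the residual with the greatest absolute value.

x=7: ŷ = 3 + 3.5·7 = 27.5; r = 29 − 27.5 = 1.5
x=9: ŷ = 3 + 3.5·9 = 34.5; r = 33 − 34.5 = -1.5
x=11: ŷ = 3 + 3.5·11 = 41.5; r = 44 − 41.5 = 2.5
x=13: ŷ = 3 + 3.5·13 = 48.5; r = 46 − 48.5 = -2.5
x=15: ŷ = 3 + 3.5·15 = 55.5; r = 52.5 − 55.5 = -3
x=17: ŷ = 3 + 3.5·17 = 62.5; r = 64.5 − 62.5 = 2
x=19: ŷ = 3 + 3.5·19 = 69.5; r = 70.5 − 69.5 = 1
Largest |r| is 3 at x = 15, residual -3.

r = -3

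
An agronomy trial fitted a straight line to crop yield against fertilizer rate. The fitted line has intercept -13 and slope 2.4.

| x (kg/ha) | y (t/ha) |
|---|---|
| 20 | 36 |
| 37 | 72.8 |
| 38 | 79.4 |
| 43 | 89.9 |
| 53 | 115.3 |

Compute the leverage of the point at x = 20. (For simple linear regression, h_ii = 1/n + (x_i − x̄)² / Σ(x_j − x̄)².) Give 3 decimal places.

x̄ = (20 + 37 + 38 + 43 + 53)/5 = 38.2
Σ(x − x̄)² = 331.24 + 1.44 + 0.04 + 23.04 + 219.04 = 574.8
h = 1/5 + (-18.2)²/574.8 = 0.2 + 0.57627 = 0.776

h = 0.776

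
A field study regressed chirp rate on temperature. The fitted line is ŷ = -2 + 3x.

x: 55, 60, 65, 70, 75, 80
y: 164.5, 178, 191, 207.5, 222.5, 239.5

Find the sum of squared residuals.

x=55: ŷ = -2 + 3·55 = 163; r = 164.5 − 163 = 1.5
x=60: ŷ = -2 + 3·60 = 178; r = 178 − 178 = 0
x=65: ŷ = -2 + 3·65 = 193; r = 191 − 193 = -2
x=70: ŷ = -2 + 3·70 = 208; r = 207.5 − 208 = -0.5
x=75: ŷ = -2 + 3·75 = 223; r = 222.5 − 223 = -0.5
x=80: ŷ = -2 + 3·80 = 238; r = 239.5 − 238 = 1.5
SSE = 2.25 + 0 + 4 + 0.25 + 0.25 + 2.25 = 9

SSE = 9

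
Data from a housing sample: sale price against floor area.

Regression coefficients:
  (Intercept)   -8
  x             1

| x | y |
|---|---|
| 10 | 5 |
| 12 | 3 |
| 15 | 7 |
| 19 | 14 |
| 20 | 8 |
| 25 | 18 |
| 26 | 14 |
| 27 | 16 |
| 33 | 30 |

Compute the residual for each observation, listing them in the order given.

x=10: ŷ = -8 + 10 = 2; e = 5 − 2 = 3
x=12: ŷ = -8 + 12 = 4; e = 3 − 4 = -1
x=15: ŷ = -8 + 15 = 7; e = 7 − 7 = 0
x=19: ŷ = -8 + 19 = 11; e = 14 − 11 = 3
x=20: ŷ = -8 + 20 = 12; e = 8 − 12 = -4
x=25: ŷ = -8 + 25 = 17; e = 18 − 17 = 1
x=26: ŷ = -8 + 26 = 18; e = 14 − 18 = -4
x=27: ŷ = -8 + 27 = 19; e = 16 − 19 = -3
x=33: ŷ = -8 + 33 = 25; e = 30 − 25 = 5

3, -1, 0, 3, -4, 1, -4, -3, 5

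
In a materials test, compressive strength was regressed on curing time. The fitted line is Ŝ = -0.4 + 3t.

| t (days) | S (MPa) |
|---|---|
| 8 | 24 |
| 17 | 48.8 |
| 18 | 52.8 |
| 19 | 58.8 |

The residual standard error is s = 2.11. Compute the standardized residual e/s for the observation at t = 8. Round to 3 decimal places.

0.190

Ŝ = -0.4 + 3·8 = 23.6
e = 24 − 23.6 = 0.4
e/s = 0.4 / 2.11 = 0.190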